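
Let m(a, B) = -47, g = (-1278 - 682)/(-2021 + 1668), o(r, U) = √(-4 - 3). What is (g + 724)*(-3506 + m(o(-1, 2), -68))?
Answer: -915011196/353 ≈ -2.5921e+6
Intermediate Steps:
o(r, U) = I*√7 (o(r, U) = √(-7) = I*√7)
g = 1960/353 (g = -1960/(-353) = -1960*(-1/353) = 1960/353 ≈ 5.5524)
(g + 724)*(-3506 + m(o(-1, 2), -68)) = (1960/353 + 724)*(-3506 - 47) = (257532/353)*(-3553) = -915011196/353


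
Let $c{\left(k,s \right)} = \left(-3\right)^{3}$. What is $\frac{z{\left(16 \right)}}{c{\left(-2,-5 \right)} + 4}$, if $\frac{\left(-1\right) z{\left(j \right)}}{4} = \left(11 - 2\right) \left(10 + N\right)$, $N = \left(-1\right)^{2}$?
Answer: $\frac{396}{23} \approx 17.217$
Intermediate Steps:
$c{\left(k,s \right)} = -27$
$N = 1$
$z{\left(j \right)} = -396$ ($z{\left(j \right)} = - 4 \left(11 - 2\right) \left(10 + 1\right) = - 4 \cdot 9 \cdot 11 = \left(-4\right) 99 = -396$)
$\frac{z{\left(16 \right)}}{c{\left(-2,-5 \right)} + 4} = - \frac{396}{-27 + 4} = - \frac{396}{-23} = \left(-396\right) \left(- \frac{1}{23}\right) = \frac{396}{23}$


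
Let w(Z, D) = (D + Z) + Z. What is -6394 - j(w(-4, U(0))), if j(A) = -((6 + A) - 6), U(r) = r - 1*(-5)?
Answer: -6397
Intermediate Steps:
U(r) = 5 + r (U(r) = r + 5 = 5 + r)
w(Z, D) = D + 2*Z
j(A) = -A
-6394 - j(w(-4, U(0))) = -6394 - (-1)*((5 + 0) + 2*(-4)) = -6394 - (-1)*(5 - 8) = -6394 - (-1)*(-3) = -6394 - 1*3 = -6394 - 3 = -6397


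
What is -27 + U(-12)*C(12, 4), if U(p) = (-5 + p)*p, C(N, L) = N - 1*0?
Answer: 2421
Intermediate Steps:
C(N, L) = N (C(N, L) = N + 0 = N)
U(p) = p*(-5 + p)
-27 + U(-12)*C(12, 4) = -27 - 12*(-5 - 12)*12 = -27 - 12*(-17)*12 = -27 + 204*12 = -27 + 2448 = 2421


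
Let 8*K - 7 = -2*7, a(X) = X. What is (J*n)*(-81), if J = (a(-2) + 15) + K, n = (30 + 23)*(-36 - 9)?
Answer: 18738945/8 ≈ 2.3424e+6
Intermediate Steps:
K = -7/8 (K = 7/8 + (-2*7)/8 = 7/8 + (⅛)*(-14) = 7/8 - 7/4 = -7/8 ≈ -0.87500)
n = -2385 (n = 53*(-45) = -2385)
J = 97/8 (J = (-2 + 15) - 7/8 = 13 - 7/8 = 97/8 ≈ 12.125)
(J*n)*(-81) = ((97/8)*(-2385))*(-81) = -231345/8*(-81) = 18738945/8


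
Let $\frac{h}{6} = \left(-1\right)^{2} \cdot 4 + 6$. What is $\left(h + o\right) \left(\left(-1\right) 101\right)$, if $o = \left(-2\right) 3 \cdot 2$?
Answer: $-4848$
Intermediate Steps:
$o = -12$ ($o = \left(-6\right) 2 = -12$)
$h = 60$ ($h = 6 \left(\left(-1\right)^{2} \cdot 4 + 6\right) = 6 \left(1 \cdot 4 + 6\right) = 6 \left(4 + 6\right) = 6 \cdot 10 = 60$)
$\left(h + o\right) \left(\left(-1\right) 101\right) = \left(60 - 12\right) \left(\left(-1\right) 101\right) = 48 \left(-101\right) = -4848$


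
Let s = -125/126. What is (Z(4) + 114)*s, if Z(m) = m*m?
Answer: -8125/63 ≈ -128.97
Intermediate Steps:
s = -125/126 (s = -125*1/126 = -125/126 ≈ -0.99206)
Z(m) = m²
(Z(4) + 114)*s = (4² + 114)*(-125/126) = (16 + 114)*(-125/126) = 130*(-125/126) = -8125/63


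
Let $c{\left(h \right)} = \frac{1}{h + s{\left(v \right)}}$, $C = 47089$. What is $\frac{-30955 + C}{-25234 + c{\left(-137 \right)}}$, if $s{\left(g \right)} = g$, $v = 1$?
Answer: $- \frac{2194224}{3431825} \approx -0.63938$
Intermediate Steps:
$c{\left(h \right)} = \frac{1}{1 + h}$ ($c{\left(h \right)} = \frac{1}{h + 1} = \frac{1}{1 + h}$)
$\frac{-30955 + C}{-25234 + c{\left(-137 \right)}} = \frac{-30955 + 47089}{-25234 + \frac{1}{1 - 137}} = \frac{16134}{-25234 + \frac{1}{-136}} = \frac{16134}{-25234 - \frac{1}{136}} = \frac{16134}{- \frac{3431825}{136}} = 16134 \left(- \frac{136}{3431825}\right) = - \frac{2194224}{3431825}$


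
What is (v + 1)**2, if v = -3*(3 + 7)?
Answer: 841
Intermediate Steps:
v = -30 (v = -3*10 = -30)
(v + 1)**2 = (-30 + 1)**2 = (-29)**2 = 841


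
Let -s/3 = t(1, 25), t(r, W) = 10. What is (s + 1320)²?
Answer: 1664100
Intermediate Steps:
s = -30 (s = -3*10 = -30)
(s + 1320)² = (-30 + 1320)² = 1290² = 1664100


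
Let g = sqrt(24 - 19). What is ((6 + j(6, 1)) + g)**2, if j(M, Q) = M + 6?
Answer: (18 + sqrt(5))**2 ≈ 409.50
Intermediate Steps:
j(M, Q) = 6 + M
g = sqrt(5) ≈ 2.2361
((6 + j(6, 1)) + g)**2 = ((6 + (6 + 6)) + sqrt(5))**2 = ((6 + 12) + sqrt(5))**2 = (18 + sqrt(5))**2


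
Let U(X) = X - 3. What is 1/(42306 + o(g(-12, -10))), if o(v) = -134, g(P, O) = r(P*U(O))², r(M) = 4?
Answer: 1/42172 ≈ 2.3712e-5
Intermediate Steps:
U(X) = -3 + X
g(P, O) = 16 (g(P, O) = 4² = 16)
1/(42306 + o(g(-12, -10))) = 1/(42306 - 134) = 1/42172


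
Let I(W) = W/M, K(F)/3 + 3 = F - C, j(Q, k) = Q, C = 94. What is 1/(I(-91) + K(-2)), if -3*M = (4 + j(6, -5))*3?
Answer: -10/2879 ≈ -0.0034734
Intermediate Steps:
K(F) = -291 + 3*F (K(F) = -9 + 3*(F - 1*94) = -9 + 3*(F - 94) = -9 + 3*(-94 + F) = -9 + (-282 + 3*F) = -291 + 3*F)
M = -10 (M = -(4 + 6)*3/3 = -10*3/3 = -⅓*30 = -10)
I(W) = -W/10 (I(W) = W/(-10) = W*(-⅒) = -W/10)
1/(I(-91) + K(-2)) = 1/(-⅒*(-91) + (-291 + 3*(-2))) = 1/(91/10 + (-291 - 6)) = 1/(91/10 - 297) = 1/(-2879/10) = -10/2879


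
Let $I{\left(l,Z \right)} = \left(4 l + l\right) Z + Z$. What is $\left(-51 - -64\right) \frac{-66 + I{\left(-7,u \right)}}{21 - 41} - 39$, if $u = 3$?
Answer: $\frac{351}{5} \approx 70.2$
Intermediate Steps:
$I{\left(l,Z \right)} = Z + 5 Z l$ ($I{\left(l,Z \right)} = 5 l Z + Z = 5 Z l + Z = Z + 5 Z l$)
$\left(-51 - -64\right) \frac{-66 + I{\left(-7,u \right)}}{21 - 41} - 39 = \left(-51 - -64\right) \frac{-66 + 3 \left(1 + 5 \left(-7\right)\right)}{21 - 41} - 39 = \left(-51 + 64\right) \frac{-66 + 3 \left(1 - 35\right)}{21 - 41} - 39 = 13 \frac{-66 + 3 \left(-34\right)}{21 - 41} - 39 = 13 \frac{-66 - 102}{-20} - 39 = 13 \left(\left(-168\right) \left(- \frac{1}{20}\right)\right) - 39 = 13 \cdot \frac{42}{5} - 39 = \frac{546}{5} - 39 = \frac{351}{5}$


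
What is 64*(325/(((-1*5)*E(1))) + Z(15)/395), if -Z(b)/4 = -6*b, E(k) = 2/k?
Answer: -159712/79 ≈ -2021.7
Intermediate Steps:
Z(b) = 24*b (Z(b) = -(-24)*b = 24*b)
64*(325/(((-1*5)*E(1))) + Z(15)/395) = 64*(325/(((-1*5)*(2/1))) + (24*15)/395) = 64*(325/((-10)) + 360*(1/395)) = 64*(325/((-5*2)) + 72/79) = 64*(325/(-10) + 72/79) = 64*(325*(-1/10) + 72/79) = 64*(-65/2 + 72/79) = 64*(-4991/158) = -159712/79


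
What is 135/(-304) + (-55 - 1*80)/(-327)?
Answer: -1035/33136 ≈ -0.031235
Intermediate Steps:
135/(-304) + (-55 - 1*80)/(-327) = 135*(-1/304) + (-55 - 80)*(-1/327) = -135/304 - 135*(-1/327) = -135/304 + 45/109 = -1035/33136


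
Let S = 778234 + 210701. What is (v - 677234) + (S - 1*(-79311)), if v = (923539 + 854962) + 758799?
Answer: 2928312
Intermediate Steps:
S = 988935
v = 2537300 (v = 1778501 + 758799 = 2537300)
(v - 677234) + (S - 1*(-79311)) = (2537300 - 677234) + (988935 - 1*(-79311)) = 1860066 + (988935 + 79311) = 1860066 + 1068246 = 2928312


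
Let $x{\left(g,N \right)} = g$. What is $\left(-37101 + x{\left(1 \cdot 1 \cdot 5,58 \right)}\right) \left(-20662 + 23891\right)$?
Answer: $-119782984$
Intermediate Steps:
$\left(-37101 + x{\left(1 \cdot 1 \cdot 5,58 \right)}\right) \left(-20662 + 23891\right) = \left(-37101 + 1 \cdot 1 \cdot 5\right) \left(-20662 + 23891\right) = \left(-37101 + 1 \cdot 5\right) 3229 = \left(-37101 + 5\right) 3229 = \left(-37096\right) 3229 = -119782984$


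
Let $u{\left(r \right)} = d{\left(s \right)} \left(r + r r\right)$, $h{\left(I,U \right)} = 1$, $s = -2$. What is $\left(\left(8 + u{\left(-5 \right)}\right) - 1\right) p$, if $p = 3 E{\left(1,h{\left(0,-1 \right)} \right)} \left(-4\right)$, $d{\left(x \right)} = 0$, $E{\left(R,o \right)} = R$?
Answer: $-84$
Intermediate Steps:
$p = -12$ ($p = 3 \cdot 1 \left(-4\right) = 3 \left(-4\right) = -12$)
$u{\left(r \right)} = 0$ ($u{\left(r \right)} = 0 \left(r + r r\right) = 0 \left(r + r^{2}\right) = 0$)
$\left(\left(8 + u{\left(-5 \right)}\right) - 1\right) p = \left(\left(8 + 0\right) - 1\right) \left(-12\right) = \left(8 - 1\right) \left(-12\right) = 7 \left(-12\right) = -84$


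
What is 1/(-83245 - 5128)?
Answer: -1/88373 ≈ -1.1316e-5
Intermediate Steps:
1/(-83245 - 5128) = 1/(-88373) = -1/88373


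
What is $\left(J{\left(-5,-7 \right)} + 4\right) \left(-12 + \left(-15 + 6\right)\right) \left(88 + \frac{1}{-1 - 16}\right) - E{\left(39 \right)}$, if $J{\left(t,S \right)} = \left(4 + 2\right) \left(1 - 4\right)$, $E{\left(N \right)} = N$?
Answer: $\frac{438867}{17} \approx 25816.0$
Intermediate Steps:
$J{\left(t,S \right)} = -18$ ($J{\left(t,S \right)} = 6 \left(-3\right) = -18$)
$\left(J{\left(-5,-7 \right)} + 4\right) \left(-12 + \left(-15 + 6\right)\right) \left(88 + \frac{1}{-1 - 16}\right) - E{\left(39 \right)} = \left(-18 + 4\right) \left(-12 + \left(-15 + 6\right)\right) \left(88 + \frac{1}{-1 - 16}\right) - 39 = - 14 \left(-12 - 9\right) \left(88 + \frac{1}{-17}\right) - 39 = \left(-14\right) \left(-21\right) \left(88 - \frac{1}{17}\right) - 39 = 294 \cdot \frac{1495}{17} - 39 = \frac{439530}{17} - 39 = \frac{438867}{17}$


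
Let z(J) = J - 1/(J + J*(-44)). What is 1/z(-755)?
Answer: -32465/24511076 ≈ -0.0013245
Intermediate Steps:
z(J) = J + 1/(43*J) (z(J) = J - 1/(J - 44*J) = J - 1/((-43*J)) = J - (-1)/(43*J) = J + 1/(43*J))
1/z(-755) = 1/(-755 + (1/43)/(-755)) = 1/(-755 + (1/43)*(-1/755)) = 1/(-755 - 1/32465) = 1/(-24511076/32465) = -32465/24511076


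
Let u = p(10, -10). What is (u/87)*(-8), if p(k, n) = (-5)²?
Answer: -200/87 ≈ -2.2989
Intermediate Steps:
p(k, n) = 25
u = 25
(u/87)*(-8) = (25/87)*(-8) = -200/87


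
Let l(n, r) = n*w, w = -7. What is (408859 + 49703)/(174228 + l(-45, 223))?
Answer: 152854/58181 ≈ 2.6272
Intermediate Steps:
l(n, r) = -7*n (l(n, r) = n*(-7) = -7*n)
(408859 + 49703)/(174228 + l(-45, 223)) = (408859 + 49703)/(174228 - 7*(-45)) = 458562/(174228 + 315) = 458562/174543 = 458562*(1/174543) = 152854/58181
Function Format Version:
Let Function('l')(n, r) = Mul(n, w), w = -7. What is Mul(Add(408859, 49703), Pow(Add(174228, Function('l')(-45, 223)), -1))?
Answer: Rational(152854, 58181) ≈ 2.6272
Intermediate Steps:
Function('l')(n, r) = Mul(-7, n) (Function('l')(n, r) = Mul(n, -7) = Mul(-7, n))
Mul(Add(408859, 49703), Pow(Add(174228, Function('l')(-45, 223)), -1)) = Mul(Add(408859, 49703), Pow(Add(174228, Mul(-7, -45)), -1)) = Mul(458562, Pow(Add(174228, 315), -1)) = Mul(458562, Pow(174543, -1)) = Mul(458562, Rational(1, 174543)) = Rational(152854, 58181)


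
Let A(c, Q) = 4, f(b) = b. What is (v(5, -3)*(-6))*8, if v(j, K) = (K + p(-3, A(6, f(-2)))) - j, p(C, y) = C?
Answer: 528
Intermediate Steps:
v(j, K) = -3 + K - j (v(j, K) = (K - 3) - j = (-3 + K) - j = -3 + K - j)
(v(5, -3)*(-6))*8 = ((-3 - 3 - 1*5)*(-6))*8 = ((-3 - 3 - 5)*(-6))*8 = -11*(-6)*8 = 66*8 = 528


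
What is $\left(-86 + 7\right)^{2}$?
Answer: $6241$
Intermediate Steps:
$\left(-86 + 7\right)^{2} = \left(-79\right)^{2} = 6241$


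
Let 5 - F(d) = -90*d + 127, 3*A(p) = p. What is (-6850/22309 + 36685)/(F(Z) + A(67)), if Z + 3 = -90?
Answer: -2455196445/566849381 ≈ -4.3313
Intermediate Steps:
A(p) = p/3
Z = -93 (Z = -3 - 90 = -93)
F(d) = -122 + 90*d (F(d) = 5 - (-90*d + 127) = 5 - (127 - 90*d) = 5 + (-127 + 90*d) = -122 + 90*d)
(-6850/22309 + 36685)/(F(Z) + A(67)) = (-6850/22309 + 36685)/((-122 + 90*(-93)) + (1/3)*67) = (-6850*1/22309 + 36685)/((-122 - 8370) + 67/3) = (-6850/22309 + 36685)/(-8492 + 67/3) = 818398815/(22309*(-25409/3)) = (818398815/22309)*(-3/25409) = -2455196445/566849381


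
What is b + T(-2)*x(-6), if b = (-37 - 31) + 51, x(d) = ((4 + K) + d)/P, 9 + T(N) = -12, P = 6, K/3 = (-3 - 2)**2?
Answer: -545/2 ≈ -272.50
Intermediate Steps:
K = 75 (K = 3*(-3 - 2)**2 = 3*(-5)**2 = 3*25 = 75)
T(N) = -21 (T(N) = -9 - 12 = -21)
x(d) = 79/6 + d/6 (x(d) = ((4 + 75) + d)/6 = (79 + d)*(1/6) = 79/6 + d/6)
b = -17 (b = -68 + 51 = -17)
b + T(-2)*x(-6) = -17 - 21*(79/6 + (1/6)*(-6)) = -17 - 21*(79/6 - 1) = -17 - 21*73/6 = -17 - 511/2 = -545/2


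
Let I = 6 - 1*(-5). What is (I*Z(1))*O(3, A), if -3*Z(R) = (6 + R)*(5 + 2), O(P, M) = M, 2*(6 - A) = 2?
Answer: -2695/3 ≈ -898.33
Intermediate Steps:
A = 5 (A = 6 - ½*2 = 6 - 1 = 5)
I = 11 (I = 6 + 5 = 11)
Z(R) = -14 - 7*R/3 (Z(R) = -(6 + R)*(5 + 2)/3 = -(6 + R)*7/3 = -(42 + 7*R)/3 = -14 - 7*R/3)
(I*Z(1))*O(3, A) = (11*(-14 - 7/3*1))*5 = (11*(-14 - 7/3))*5 = (11*(-49/3))*5 = -539/3*5 = -2695/3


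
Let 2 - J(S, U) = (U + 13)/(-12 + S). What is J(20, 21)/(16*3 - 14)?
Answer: -9/136 ≈ -0.066176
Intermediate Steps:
J(S, U) = 2 - (13 + U)/(-12 + S) (J(S, U) = 2 - (U + 13)/(-12 + S) = 2 - (13 + U)/(-12 + S))
J(20, 21)/(16*3 - 14) = ((-37 - 1*21 + 2*20)/(-12 + 20))/(16*3 - 14) = ((-37 - 21 + 40)/8)/(48 - 14) = ((⅛)*(-18))/34 = -9/4*1/34 = -9/136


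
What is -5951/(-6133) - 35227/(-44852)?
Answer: 482961443/275077316 ≈ 1.7557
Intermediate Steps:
-5951/(-6133) - 35227/(-44852) = -5951*(-1/6133) - 35227*(-1/44852) = 5951/6133 + 35227/44852 = 482961443/275077316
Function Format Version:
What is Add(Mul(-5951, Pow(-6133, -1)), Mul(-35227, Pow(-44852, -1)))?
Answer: Rational(482961443, 275077316) ≈ 1.7557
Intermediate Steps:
Add(Mul(-5951, Pow(-6133, -1)), Mul(-35227, Pow(-44852, -1))) = Add(Mul(-5951, Rational(-1, 6133)), Mul(-35227, Rational(-1, 44852))) = Add(Rational(5951, 6133), Rational(35227, 44852)) = Rational(482961443, 275077316)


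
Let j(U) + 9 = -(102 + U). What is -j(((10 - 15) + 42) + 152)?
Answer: 300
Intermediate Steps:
j(U) = -111 - U (j(U) = -9 - (102 + U) = -9 + (-102 - U) = -111 - U)
-j(((10 - 15) + 42) + 152) = -(-111 - (((10 - 15) + 42) + 152)) = -(-111 - ((-5 + 42) + 152)) = -(-111 - (37 + 152)) = -(-111 - 1*189) = -(-111 - 189) = -1*(-300) = 300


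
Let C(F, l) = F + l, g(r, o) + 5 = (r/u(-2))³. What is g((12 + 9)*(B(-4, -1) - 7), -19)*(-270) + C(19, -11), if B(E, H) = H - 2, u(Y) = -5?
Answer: -20002402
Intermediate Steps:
B(E, H) = -2 + H
g(r, o) = -5 - r³/125 (g(r, o) = -5 + (r/(-5))³ = -5 + (r*(-⅕))³ = -5 + (-r/5)³ = -5 - r³/125)
g((12 + 9)*(B(-4, -1) - 7), -19)*(-270) + C(19, -11) = (-5 - (12 + 9)³*((-2 - 1) - 7)³/125)*(-270) + (19 - 11) = (-5 - 9261*(-3 - 7)³/125)*(-270) + 8 = (-5 - (21*(-10))³/125)*(-270) + 8 = (-5 - 1/125*(-210)³)*(-270) + 8 = (-5 - 1/125*(-9261000))*(-270) + 8 = (-5 + 74088)*(-270) + 8 = 74083*(-270) + 8 = -20002410 + 8 = -20002402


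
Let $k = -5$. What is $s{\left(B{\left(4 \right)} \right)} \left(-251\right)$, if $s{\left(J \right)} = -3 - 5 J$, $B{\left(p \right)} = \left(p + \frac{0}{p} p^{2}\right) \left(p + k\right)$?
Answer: $-4267$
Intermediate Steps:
$B{\left(p \right)} = p \left(-5 + p\right)$ ($B{\left(p \right)} = \left(p + \frac{0}{p} p^{2}\right) \left(p - 5\right) = \left(p + 0 p^{2}\right) \left(-5 + p\right) = \left(p + 0\right) \left(-5 + p\right) = p \left(-5 + p\right)$)
$s{\left(B{\left(4 \right)} \right)} \left(-251\right) = \left(-3 - 5 \cdot 4 \left(-5 + 4\right)\right) \left(-251\right) = \left(-3 - 5 \cdot 4 \left(-1\right)\right) \left(-251\right) = \left(-3 - -20\right) \left(-251\right) = \left(-3 + 20\right) \left(-251\right) = 17 \left(-251\right) = -4267$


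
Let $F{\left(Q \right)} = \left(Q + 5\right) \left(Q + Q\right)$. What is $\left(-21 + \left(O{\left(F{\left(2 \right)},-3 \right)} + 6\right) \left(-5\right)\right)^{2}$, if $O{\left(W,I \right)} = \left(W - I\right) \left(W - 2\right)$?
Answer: $16654561$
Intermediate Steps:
$F{\left(Q \right)} = 2 Q \left(5 + Q\right)$ ($F{\left(Q \right)} = \left(5 + Q\right) 2 Q = 2 Q \left(5 + Q\right)$)
$O{\left(W,I \right)} = \left(-2 + W\right) \left(W - I\right)$ ($O{\left(W,I \right)} = \left(W - I\right) \left(-2 + W\right) = \left(-2 + W\right) \left(W - I\right)$)
$\left(-21 + \left(O{\left(F{\left(2 \right)},-3 \right)} + 6\right) \left(-5\right)\right)^{2} = \left(-21 + \left(\left(\left(2 \cdot 2 \left(5 + 2\right)\right)^{2} - 2 \cdot 2 \cdot 2 \left(5 + 2\right) + 2 \left(-3\right) - - 3 \cdot 2 \cdot 2 \left(5 + 2\right)\right) + 6\right) \left(-5\right)\right)^{2} = \left(-21 + \left(\left(\left(2 \cdot 2 \cdot 7\right)^{2} - 2 \cdot 2 \cdot 2 \cdot 7 - 6 - - 3 \cdot 2 \cdot 2 \cdot 7\right) + 6\right) \left(-5\right)\right)^{2} = \left(-21 + \left(\left(28^{2} - 56 - 6 - \left(-3\right) 28\right) + 6\right) \left(-5\right)\right)^{2} = \left(-21 + \left(\left(784 - 56 - 6 + 84\right) + 6\right) \left(-5\right)\right)^{2} = \left(-21 + \left(806 + 6\right) \left(-5\right)\right)^{2} = \left(-21 + 812 \left(-5\right)\right)^{2} = \left(-21 - 4060\right)^{2} = \left(-4081\right)^{2} = 16654561$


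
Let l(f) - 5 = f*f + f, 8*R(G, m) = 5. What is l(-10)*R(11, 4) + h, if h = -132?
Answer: -581/8 ≈ -72.625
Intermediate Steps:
R(G, m) = 5/8 (R(G, m) = (⅛)*5 = 5/8)
l(f) = 5 + f + f² (l(f) = 5 + (f*f + f) = 5 + (f² + f) = 5 + (f + f²) = 5 + f + f²)
l(-10)*R(11, 4) + h = (5 - 10 + (-10)²)*(5/8) - 132 = (5 - 10 + 100)*(5/8) - 132 = 95*(5/8) - 132 = 475/8 - 132 = -581/8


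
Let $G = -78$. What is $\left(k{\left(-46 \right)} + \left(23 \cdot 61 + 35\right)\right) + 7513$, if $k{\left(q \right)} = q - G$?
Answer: $8983$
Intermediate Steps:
$k{\left(q \right)} = 78 + q$ ($k{\left(q \right)} = q - -78 = q + 78 = 78 + q$)
$\left(k{\left(-46 \right)} + \left(23 \cdot 61 + 35\right)\right) + 7513 = \left(\left(78 - 46\right) + \left(23 \cdot 61 + 35\right)\right) + 7513 = \left(32 + \left(1403 + 35\right)\right) + 7513 = \left(32 + 1438\right) + 7513 = 1470 + 7513 = 8983$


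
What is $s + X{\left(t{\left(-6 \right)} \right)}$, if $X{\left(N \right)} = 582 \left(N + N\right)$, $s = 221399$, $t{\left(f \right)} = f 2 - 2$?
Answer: $205103$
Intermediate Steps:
$t{\left(f \right)} = -2 + 2 f$ ($t{\left(f \right)} = 2 f - 2 = -2 + 2 f$)
$X{\left(N \right)} = 1164 N$ ($X{\left(N \right)} = 582 \cdot 2 N = 1164 N$)
$s + X{\left(t{\left(-6 \right)} \right)} = 221399 + 1164 \left(-2 + 2 \left(-6\right)\right) = 221399 + 1164 \left(-2 - 12\right) = 221399 + 1164 \left(-14\right) = 221399 - 16296 = 205103$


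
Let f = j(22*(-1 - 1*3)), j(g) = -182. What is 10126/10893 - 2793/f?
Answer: 4609583/283218 ≈ 16.276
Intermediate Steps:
f = -182
10126/10893 - 2793/f = 10126/10893 - 2793/(-182) = 10126*(1/10893) - 2793*(-1/182) = 10126/10893 + 399/26 = 4609583/283218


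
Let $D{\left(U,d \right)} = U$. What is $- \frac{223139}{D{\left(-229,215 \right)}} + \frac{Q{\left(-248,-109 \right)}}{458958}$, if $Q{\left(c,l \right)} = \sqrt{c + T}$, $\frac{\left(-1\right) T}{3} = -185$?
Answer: $\frac{223139}{229} + \frac{\sqrt{307}}{458958} \approx 974.41$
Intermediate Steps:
$T = 555$ ($T = \left(-3\right) \left(-185\right) = 555$)
$Q{\left(c,l \right)} = \sqrt{555 + c}$ ($Q{\left(c,l \right)} = \sqrt{c + 555} = \sqrt{555 + c}$)
$- \frac{223139}{D{\left(-229,215 \right)}} + \frac{Q{\left(-248,-109 \right)}}{458958} = - \frac{223139}{-229} + \frac{\sqrt{555 - 248}}{458958} = \left(-223139\right) \left(- \frac{1}{229}\right) + \sqrt{307} \cdot \frac{1}{458958} = \frac{223139}{229} + \frac{\sqrt{307}}{458958}$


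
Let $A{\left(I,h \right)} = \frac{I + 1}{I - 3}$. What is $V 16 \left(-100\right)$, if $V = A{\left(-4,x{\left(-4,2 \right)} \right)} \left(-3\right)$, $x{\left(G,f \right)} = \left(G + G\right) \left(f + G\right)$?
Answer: $\frac{14400}{7} \approx 2057.1$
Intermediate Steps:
$x{\left(G,f \right)} = 2 G \left(G + f\right)$
$A{\left(I,h \right)} = \frac{1 + I}{-3 + I}$
$V = - \frac{9}{7}$ ($V = \frac{1 - 4}{-3 - 4} \left(-3\right) = \frac{1}{-7} \left(-3\right) \left(-3\right) = \left(- \frac{1}{7}\right) \left(-3\right) \left(-3\right) = \frac{3}{7} \left(-3\right) = - \frac{9}{7} \approx -1.2857$)
$V 16 \left(-100\right) = \left(- \frac{9}{7}\right) 16 \left(-100\right) = \left(- \frac{144}{7}\right) \left(-100\right) = \frac{14400}{7}$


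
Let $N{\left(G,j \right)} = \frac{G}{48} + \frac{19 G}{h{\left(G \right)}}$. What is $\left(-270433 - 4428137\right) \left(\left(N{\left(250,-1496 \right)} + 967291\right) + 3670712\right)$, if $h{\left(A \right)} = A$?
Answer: $- \frac{87168382001035}{4} \approx -2.1792 \cdot 10^{13}$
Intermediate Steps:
$N{\left(G,j \right)} = 19 + \frac{G}{48}$ ($N{\left(G,j \right)} = \frac{G}{48} + \frac{19 G}{G} = G \frac{1}{48} + 19 = \frac{G}{48} + 19 = 19 + \frac{G}{48}$)
$\left(-270433 - 4428137\right) \left(\left(N{\left(250,-1496 \right)} + 967291\right) + 3670712\right) = \left(-270433 - 4428137\right) \left(\left(\left(19 + \frac{1}{48} \cdot 250\right) + 967291\right) + 3670712\right) = - 4698570 \left(\left(\left(19 + \frac{125}{24}\right) + 967291\right) + 3670712\right) = - 4698570 \left(\left(\frac{581}{24} + 967291\right) + 3670712\right) = - 4698570 \left(\frac{23215565}{24} + 3670712\right) = \left(-4698570\right) \frac{111312653}{24} = - \frac{87168382001035}{4}$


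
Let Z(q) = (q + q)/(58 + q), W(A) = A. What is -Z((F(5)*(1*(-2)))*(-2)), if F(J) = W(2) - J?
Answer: 12/23 ≈ 0.52174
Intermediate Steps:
F(J) = 2 - J
Z(q) = 2*q/(58 + q) (Z(q) = (2*q)/(58 + q) = 2*q/(58 + q))
-Z((F(5)*(1*(-2)))*(-2)) = -2*((2 - 1*5)*(1*(-2)))*(-2)/(58 + ((2 - 1*5)*(1*(-2)))*(-2)) = -2*((2 - 5)*(-2))*(-2)/(58 + ((2 - 5)*(-2))*(-2)) = -2*-3*(-2)*(-2)/(58 - 3*(-2)*(-2)) = -2*6*(-2)/(58 + 6*(-2)) = -2*(-12)/(58 - 12) = -2*(-12)/46 = -1*(-12/23) = 12/23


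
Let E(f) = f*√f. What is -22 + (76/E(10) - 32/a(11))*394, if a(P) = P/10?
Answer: -126322/11 + 7486*√10/25 ≈ -10537.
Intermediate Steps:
a(P) = P/10 (a(P) = P*(⅒) = P/10)
E(f) = f^(3/2)
-22 + (76/E(10) - 32/a(11))*394 = -22 + (76/(10^(3/2)) - 32/((⅒)*11))*394 = -22 + (76/((10*√10)) - 32/11/10)*394 = -22 + (76*(√10/100) - 32*10/11)*394 = -22 + (19*√10/25 - 320/11)*394 = -22 + (-320/11 + 19*√10/25)*394 = -22 + (-126080/11 + 7486*√10/25) = -126322/11 + 7486*√10/25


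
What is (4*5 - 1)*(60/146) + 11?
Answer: 1373/73 ≈ 18.808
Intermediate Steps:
(4*5 - 1)*(60/146) + 11 = (20 - 1)*(60*(1/146)) + 11 = 19*(30/73) + 11 = 570/73 + 11 = 1373/73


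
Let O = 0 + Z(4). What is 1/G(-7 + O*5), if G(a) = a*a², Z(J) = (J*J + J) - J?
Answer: 1/389017 ≈ 2.5706e-6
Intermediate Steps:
Z(J) = J² (Z(J) = (J² + J) - J = (J + J²) - J = J²)
O = 16 (O = 0 + 4² = 0 + 16 = 16)
G(a) = a³
1/G(-7 + O*5) = 1/((-7 + 16*5)³) = 1/((-7 + 80)³) = 1/(73³) = 1/389017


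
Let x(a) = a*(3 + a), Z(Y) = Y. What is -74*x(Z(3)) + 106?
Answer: -1226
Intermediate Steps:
-74*x(Z(3)) + 106 = -222*(3 + 3) + 106 = -222*6 + 106 = -74*18 + 106 = -1332 + 106 = -1226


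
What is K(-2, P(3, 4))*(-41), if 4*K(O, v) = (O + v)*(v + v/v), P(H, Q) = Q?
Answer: -205/2 ≈ -102.50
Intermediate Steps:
K(O, v) = (1 + v)*(O + v)/4 (K(O, v) = ((O + v)*(v + v/v))/4 = ((O + v)*(v + 1))/4 = ((O + v)*(1 + v))/4 = ((1 + v)*(O + v))/4 = (1 + v)*(O + v)/4)
K(-2, P(3, 4))*(-41) = ((¼)*(-2) + (¼)*4 + (¼)*4² + (¼)*(-2)*4)*(-41) = (-½ + 1 + (¼)*16 - 2)*(-41) = (-½ + 1 + 4 - 2)*(-41) = (5/2)*(-41) = -205/2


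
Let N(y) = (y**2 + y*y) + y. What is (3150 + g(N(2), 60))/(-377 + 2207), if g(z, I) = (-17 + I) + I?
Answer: 3253/1830 ≈ 1.7776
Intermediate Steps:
N(y) = y + 2*y**2 (N(y) = (y**2 + y**2) + y = 2*y**2 + y = y + 2*y**2)
g(z, I) = -17 + 2*I
(3150 + g(N(2), 60))/(-377 + 2207) = (3150 + (-17 + 2*60))/(-377 + 2207) = (3150 + (-17 + 120))/1830 = (3150 + 103)*(1/1830) = 3253*(1/1830) = 3253/1830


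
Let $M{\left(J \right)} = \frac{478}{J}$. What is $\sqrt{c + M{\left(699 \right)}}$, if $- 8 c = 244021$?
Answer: $\frac{i \sqrt{238452463290}}{2796} \approx 174.65 i$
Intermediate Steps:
$c = - \frac{244021}{8}$ ($c = \left(- \frac{1}{8}\right) 244021 = - \frac{244021}{8} \approx -30503.0$)
$\sqrt{c + M{\left(699 \right)}} = \sqrt{- \frac{244021}{8} + \frac{478}{699}} = \sqrt{- \frac{170566855}{5592}} = \frac{i \sqrt{238452463290}}{2796}$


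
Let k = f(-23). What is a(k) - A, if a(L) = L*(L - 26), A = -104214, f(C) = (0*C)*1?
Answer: 104214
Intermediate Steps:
f(C) = 0 (f(C) = 0*1 = 0)
k = 0
a(L) = L*(-26 + L)
a(k) - A = 0*(-26 + 0) - 1*(-104214) = 0*(-26) + 104214 = 0 + 104214 = 104214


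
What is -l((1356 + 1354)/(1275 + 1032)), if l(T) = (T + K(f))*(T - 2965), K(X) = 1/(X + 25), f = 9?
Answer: 645785612615/180956466 ≈ 3568.7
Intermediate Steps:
K(X) = 1/(25 + X)
l(T) = (-2965 + T)*(1/34 + T) (l(T) = (T + 1/(25 + 9))*(T - 2965) = (T + 1/34)*(-2965 + T) = (1/34 + T)*(-2965 + T) = (-2965 + T)*(1/34 + T))
-l((1356 + 1354)/(1275 + 1032)) = -(-2965/34 + ((1356 + 1354)/(1275 + 1032))**2 - 100809*(1356 + 1354)/(34*(1275 + 1032))) = -(-2965/34 + (2710/2307)**2 - 136596195/(17*2307)) = -(-2965/34 + (2710*(1/2307))**2 - 136596195/(17*2307)) = -(-2965/34 + (2710/2307)**2 - 100809/34*2710/2307) = -(-2965/34 + 7344100/5322249 - 45532065/13073) = -1*(-645785612615/180956466) = 645785612615/180956466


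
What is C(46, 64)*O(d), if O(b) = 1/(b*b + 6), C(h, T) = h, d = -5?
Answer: 46/31 ≈ 1.4839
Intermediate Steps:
O(b) = 1/(6 + b²) (O(b) = 1/(b² + 6) = 1/(6 + b²))
C(46, 64)*O(d) = 46/(6 + (-5)²) = 46/(6 + 25) = 46/31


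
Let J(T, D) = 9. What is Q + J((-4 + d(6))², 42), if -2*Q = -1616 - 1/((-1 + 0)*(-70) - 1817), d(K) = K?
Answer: 2854597/3494 ≈ 817.00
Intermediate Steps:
Q = 2823151/3494 (Q = -(-1616 - 1/((-1 + 0)*(-70) - 1817))/2 = -(-1616 - 1/(-1*(-70) - 1817))/2 = -(-1616 - 1/(70 - 1817))/2 = -(-1616 - 1/(-1747))/2 = -(-1616 - 1*(-1/1747))/2 = -(-1616 + 1/1747)/2 = -½*(-2823151/1747) = 2823151/3494 ≈ 808.00)
Q + J((-4 + d(6))², 42) = 2823151/3494 + 9 = 2854597/3494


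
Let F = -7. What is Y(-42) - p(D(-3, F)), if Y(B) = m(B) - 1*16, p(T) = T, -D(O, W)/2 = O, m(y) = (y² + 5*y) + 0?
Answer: 1532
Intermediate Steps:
m(y) = y² + 5*y
D(O, W) = -2*O
Y(B) = -16 + B*(5 + B) (Y(B) = B*(5 + B) - 1*16 = B*(5 + B) - 16 = -16 + B*(5 + B))
Y(-42) - p(D(-3, F)) = (-16 - 42*(5 - 42)) - (-2)*(-3) = (-16 - 42*(-37)) - 1*6 = (-16 + 1554) - 6 = 1538 - 6 = 1532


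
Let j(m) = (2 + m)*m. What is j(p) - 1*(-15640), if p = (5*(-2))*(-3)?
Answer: 16600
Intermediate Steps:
p = 30 (p = -10*(-3) = 30)
j(m) = m*(2 + m)
j(p) - 1*(-15640) = 30*(2 + 30) - 1*(-15640) = 30*32 + 15640 = 960 + 15640 = 16600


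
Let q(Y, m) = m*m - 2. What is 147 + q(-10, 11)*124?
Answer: 14903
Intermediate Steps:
q(Y, m) = -2 + m² (q(Y, m) = m² - 2 = -2 + m²)
147 + q(-10, 11)*124 = 147 + (-2 + 11²)*124 = 147 + (-2 + 121)*124 = 147 + 119*124 = 147 + 14756 = 14903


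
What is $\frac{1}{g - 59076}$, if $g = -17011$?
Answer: $- \frac{1}{76087} \approx -1.3143 \cdot 10^{-5}$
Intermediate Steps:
$\frac{1}{g - 59076} = \frac{1}{-17011 - 59076} = \frac{1}{-76087} = - \frac{1}{76087}$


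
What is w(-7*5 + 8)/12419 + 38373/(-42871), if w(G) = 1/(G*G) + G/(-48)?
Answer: -5558247241001/6210087965136 ≈ -0.89503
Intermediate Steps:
w(G) = G⁻² - G/48 (w(G) = G⁻² + G*(-1/48) = G⁻² - G/48)
w(-7*5 + 8)/12419 + 38373/(-42871) = ((-7*5 + 8)⁻² - (-7*5 + 8)/48)/12419 + 38373/(-42871) = ((-35 + 8)⁻² - (-35 + 8)/48)*(1/12419) + 38373*(-1/42871) = ((-27)⁻² - 1/48*(-27))*(1/12419) - 38373/42871 = (1/729 + 9/16)*(1/12419) - 38373/42871 = (6577/11664)*(1/12419) - 38373/42871 = 6577/144855216 - 38373/42871 = -5558247241001/6210087965136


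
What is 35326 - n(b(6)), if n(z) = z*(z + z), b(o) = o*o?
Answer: 32734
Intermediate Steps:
b(o) = o**2
n(z) = 2*z**2 (n(z) = z*(2*z) = 2*z**2)
35326 - n(b(6)) = 35326 - 2*(6**2)**2 = 35326 - 2*36**2 = 35326 - 2*1296 = 35326 - 1*2592 = 35326 - 2592 = 32734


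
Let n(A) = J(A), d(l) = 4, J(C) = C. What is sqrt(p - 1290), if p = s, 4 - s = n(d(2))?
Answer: I*sqrt(1290) ≈ 35.917*I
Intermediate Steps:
n(A) = A
s = 0 (s = 4 - 1*4 = 4 - 4 = 0)
p = 0
sqrt(p - 1290) = sqrt(0 - 1290) = sqrt(-1290) = I*sqrt(1290)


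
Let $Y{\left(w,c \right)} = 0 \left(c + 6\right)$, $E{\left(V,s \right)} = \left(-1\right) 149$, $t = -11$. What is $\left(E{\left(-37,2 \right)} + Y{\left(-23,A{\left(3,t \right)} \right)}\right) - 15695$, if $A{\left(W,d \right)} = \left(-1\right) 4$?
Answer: $-15844$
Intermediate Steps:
$E{\left(V,s \right)} = -149$
$A{\left(W,d \right)} = -4$
$Y{\left(w,c \right)} = 0$ ($Y{\left(w,c \right)} = 0 \left(6 + c\right) = 0$)
$\left(E{\left(-37,2 \right)} + Y{\left(-23,A{\left(3,t \right)} \right)}\right) - 15695 = \left(-149 + 0\right) - 15695 = -149 - 15695 = -15844$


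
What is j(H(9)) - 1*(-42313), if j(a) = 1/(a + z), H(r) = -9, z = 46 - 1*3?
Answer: 1438643/34 ≈ 42313.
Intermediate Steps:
z = 43 (z = 46 - 3 = 43)
j(a) = 1/(43 + a) (j(a) = 1/(a + 43) = 1/(43 + a))
j(H(9)) - 1*(-42313) = 1/(43 - 9) - 1*(-42313) = 1/34 + 42313 = 1438643/34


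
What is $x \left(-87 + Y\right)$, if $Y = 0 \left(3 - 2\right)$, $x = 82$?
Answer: $-7134$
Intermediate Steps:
$Y = 0$ ($Y = 0 \cdot 1 = 0$)
$x \left(-87 + Y\right) = 82 \left(-87 + 0\right) = 82 \left(-87\right) = -7134$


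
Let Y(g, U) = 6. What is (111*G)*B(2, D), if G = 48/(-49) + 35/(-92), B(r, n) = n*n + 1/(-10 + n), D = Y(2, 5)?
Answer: -97317363/18032 ≈ -5396.9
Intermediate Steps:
D = 6
B(r, n) = n² + 1/(-10 + n)
G = -6131/4508 (G = 48*(-1/49) + 35*(-1/92) = -48/49 - 35/92 = -6131/4508 ≈ -1.3600)
(111*G)*B(2, D) = (111*(-6131/4508))*((1 + 6³ - 10*6²)/(-10 + 6)) = -680541*(1 + 216 - 10*36)/(4508*(-4)) = -(-680541)*(1 + 216 - 360)/18032 = -(-680541)*(-143)/18032 = -680541/4508*143/4 = -97317363/18032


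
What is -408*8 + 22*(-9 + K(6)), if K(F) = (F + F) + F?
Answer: -3066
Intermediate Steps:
K(F) = 3*F (K(F) = 2*F + F = 3*F)
-408*8 + 22*(-9 + K(6)) = -408*8 + 22*(-9 + 3*6) = -3264 + 22*(-9 + 18) = -3264 + 22*9 = -3264 + 198 = -3066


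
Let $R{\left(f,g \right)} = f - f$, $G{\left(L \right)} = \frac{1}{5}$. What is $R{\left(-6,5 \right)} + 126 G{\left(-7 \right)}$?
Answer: $\frac{126}{5} \approx 25.2$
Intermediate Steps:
$G{\left(L \right)} = \frac{1}{5}$
$R{\left(f,g \right)} = 0$
$R{\left(-6,5 \right)} + 126 G{\left(-7 \right)} = 0 + 126 \cdot \frac{1}{5} = 0 + \frac{126}{5} = \frac{126}{5}$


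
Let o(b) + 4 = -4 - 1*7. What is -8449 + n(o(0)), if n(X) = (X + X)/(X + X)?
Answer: -8448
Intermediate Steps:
o(b) = -15 (o(b) = -4 + (-4 - 1*7) = -4 + (-4 - 7) = -4 - 11 = -15)
n(X) = 1 (n(X) = (2*X)/((2*X)) = (2*X)*(1/(2*X)) = 1)
-8449 + n(o(0)) = -8449 + 1 = -8448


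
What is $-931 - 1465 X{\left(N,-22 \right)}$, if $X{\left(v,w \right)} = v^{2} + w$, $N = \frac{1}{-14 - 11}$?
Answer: $\frac{3912082}{125} \approx 31297.0$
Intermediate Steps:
$N = - \frac{1}{25}$ ($N = \frac{1}{-25} = - \frac{1}{25} \approx -0.04$)
$X{\left(v,w \right)} = w + v^{2}$
$-931 - 1465 X{\left(N,-22 \right)} = -931 - 1465 \left(-22 + \left(- \frac{1}{25}\right)^{2}\right) = -931 - 1465 \left(-22 + \frac{1}{625}\right) = -931 - - \frac{4028457}{125} = -931 + \frac{4028457}{125} = \frac{3912082}{125}$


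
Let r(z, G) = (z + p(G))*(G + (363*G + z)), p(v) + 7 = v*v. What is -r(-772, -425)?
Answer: 27961017312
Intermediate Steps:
p(v) = -7 + v² (p(v) = -7 + v*v = -7 + v²)
r(z, G) = (z + 364*G)*(-7 + z + G²) (r(z, G) = (z + (-7 + G²))*(G + (363*G + z)) = (-7 + z + G²)*(G + (z + 363*G)) = (-7 + z + G²)*(z + 364*G) = (z + 364*G)*(-7 + z + G²))
-r(-772, -425) = -((-772)² - 772*(-7 + (-425)²) + 364*(-425)*(-772) + 364*(-425)*(-7 + (-425)²)) = -(595984 - 772*(-7 + 180625) + 119428400 + 364*(-425)*(-7 + 180625)) = -(595984 - 772*180618 + 119428400 + 364*(-425)*180618) = -(595984 - 139437096 + 119428400 - 27941604600) = -1*(-27961017312) = 27961017312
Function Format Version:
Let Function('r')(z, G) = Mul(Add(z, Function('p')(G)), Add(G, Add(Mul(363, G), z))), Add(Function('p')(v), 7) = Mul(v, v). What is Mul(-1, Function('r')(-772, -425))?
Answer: 27961017312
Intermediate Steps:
Function('p')(v) = Add(-7, Pow(v, 2)) (Function('p')(v) = Add(-7, Mul(v, v)) = Add(-7, Pow(v, 2)))
Function('r')(z, G) = Mul(Add(z, Mul(364, G)), Add(-7, z, Pow(G, 2))) (Function('r')(z, G) = Mul(Add(z, Add(-7, Pow(G, 2))), Add(G, Add(Mul(363, G), z))) = Mul(Add(-7, z, Pow(G, 2)), Add(G, Add(z, Mul(363, G)))) = Mul(Add(-7, z, Pow(G, 2)), Add(z, Mul(364, G))) = Mul(Add(z, Mul(364, G)), Add(-7, z, Pow(G, 2))))
Mul(-1, Function('r')(-772, -425)) = Mul(-1, Add(Pow(-772, 2), Mul(-772, Add(-7, Pow(-425, 2))), Mul(364, -425, -772), Mul(364, -425, Add(-7, Pow(-425, 2))))) = Mul(-1, Add(595984, Mul(-772, Add(-7, 180625)), 119428400, Mul(364, -425, Add(-7, 180625)))) = Mul(-1, Add(595984, Mul(-772, 180618), 119428400, Mul(364, -425, 180618))) = Mul(-1, Add(595984, -139437096, 119428400, -27941604600)) = Mul(-1, -27961017312) = 27961017312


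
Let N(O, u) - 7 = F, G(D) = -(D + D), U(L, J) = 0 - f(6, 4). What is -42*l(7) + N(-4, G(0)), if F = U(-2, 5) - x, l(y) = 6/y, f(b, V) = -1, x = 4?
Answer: -32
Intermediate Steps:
U(L, J) = 1 (U(L, J) = 0 - 1*(-1) = 0 + 1 = 1)
G(D) = -2*D
F = -3 (F = 1 - 1*4 = 1 - 4 = -3)
N(O, u) = 4 (N(O, u) = 7 - 3 = 4)
-42*l(7) + N(-4, G(0)) = -252/7 + 4 = -42*6/7 + 4 = -36 + 4 = -32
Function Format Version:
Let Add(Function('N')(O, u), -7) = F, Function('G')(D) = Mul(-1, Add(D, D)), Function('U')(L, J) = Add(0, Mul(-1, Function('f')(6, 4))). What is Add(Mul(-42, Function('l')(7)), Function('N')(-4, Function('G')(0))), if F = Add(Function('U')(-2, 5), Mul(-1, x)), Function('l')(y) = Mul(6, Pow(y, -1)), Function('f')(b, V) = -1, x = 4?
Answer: -32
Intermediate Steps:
Function('U')(L, J) = 1 (Function('U')(L, J) = Add(0, Mul(-1, -1)) = Add(0, 1) = 1)
Function('G')(D) = Mul(-2, D) (Function('G')(D) = Mul(-1, Mul(2, D)) = Mul(-2, D))
F = -3 (F = Add(1, Mul(-1, 4)) = Add(1, -4) = -3)
Function('N')(O, u) = 4 (Function('N')(O, u) = Add(7, -3) = 4)
Add(Mul(-42, Function('l')(7)), Function('N')(-4, Function('G')(0))) = Add(Mul(-42, Mul(6, Pow(7, -1))), 4) = Add(Mul(-42, Mul(6, Rational(1, 7))), 4) = Add(Mul(-42, Rational(6, 7)), 4) = Add(-36, 4) = -32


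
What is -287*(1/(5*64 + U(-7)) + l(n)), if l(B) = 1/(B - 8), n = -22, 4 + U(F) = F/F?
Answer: 82369/9510 ≈ 8.6613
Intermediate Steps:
U(F) = -3 (U(F) = -4 + F/F = -4 + 1 = -3)
l(B) = 1/(-8 + B)
-287*(1/(5*64 + U(-7)) + l(n)) = -287*(1/(5*64 - 3) + 1/(-8 - 22)) = -287*(1/(320 - 3) + 1/(-30)) = -287*(1/317 - 1/30) = -287*(-287/9510) = 82369/9510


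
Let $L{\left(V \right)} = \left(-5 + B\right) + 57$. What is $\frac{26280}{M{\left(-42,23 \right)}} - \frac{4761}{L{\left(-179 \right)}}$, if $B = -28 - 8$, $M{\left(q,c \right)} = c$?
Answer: $\frac{310977}{368} \approx 845.05$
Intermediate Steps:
$B = -36$ ($B = -28 - 8 = -36$)
$L{\left(V \right)} = 16$ ($L{\left(V \right)} = \left(-5 - 36\right) + 57 = -41 + 57 = 16$)
$\frac{26280}{M{\left(-42,23 \right)}} - \frac{4761}{L{\left(-179 \right)}} = \frac{26280}{23} - \frac{4761}{16} = \frac{310977}{368}$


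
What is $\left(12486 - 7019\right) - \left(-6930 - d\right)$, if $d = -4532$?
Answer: $7865$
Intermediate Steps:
$\left(12486 - 7019\right) - \left(-6930 - d\right) = \left(12486 - 7019\right) - \left(-6930 - -4532\right) = 5467 - \left(-6930 + 4532\right) = 5467 - -2398 = 5467 + 2398 = 7865$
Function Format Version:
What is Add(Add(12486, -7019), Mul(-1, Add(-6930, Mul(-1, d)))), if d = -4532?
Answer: 7865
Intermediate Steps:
Add(Add(12486, -7019), Mul(-1, Add(-6930, Mul(-1, d)))) = Add(Add(12486, -7019), Mul(-1, Add(-6930, Mul(-1, -4532)))) = Add(5467, Mul(-1, Add(-6930, 4532))) = Add(5467, Mul(-1, -2398)) = Add(5467, 2398) = 7865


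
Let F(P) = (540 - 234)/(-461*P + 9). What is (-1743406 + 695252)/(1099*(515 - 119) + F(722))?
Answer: -174430120141/72425126313 ≈ -2.4084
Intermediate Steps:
F(P) = 306/(9 - 461*P)
(-1743406 + 695252)/(1099*(515 - 119) + F(722)) = (-1743406 + 695252)/(1099*(515 - 119) - 306/(-9 + 461*722)) = -1048154/(1099*396 - 306/(-9 + 332842)) = -1048154/(435204 - 306/332833) = -1048154/144850252626/332833 = -1048154*332833/144850252626 = -174430120141/72425126313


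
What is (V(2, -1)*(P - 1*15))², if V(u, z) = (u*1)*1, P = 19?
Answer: 64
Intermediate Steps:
V(u, z) = u (V(u, z) = u*1 = u)
(V(2, -1)*(P - 1*15))² = (2*(19 - 1*15))² = (2*(19 - 15))² = (2*4)² = 8² = 64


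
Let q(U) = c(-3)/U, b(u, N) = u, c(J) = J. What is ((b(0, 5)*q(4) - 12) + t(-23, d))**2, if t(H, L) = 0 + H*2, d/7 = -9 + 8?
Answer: 3364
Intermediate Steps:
q(U) = -3/U
d = -7 (d = 7*(-9 + 8) = 7*(-1) = -7)
t(H, L) = 2*H (t(H, L) = 0 + 2*H = 2*H)
((b(0, 5)*q(4) - 12) + t(-23, d))**2 = ((0*(-3/4) - 12) + 2*(-23))**2 = ((0*(-3*1/4) - 12) - 46)**2 = ((0*(-3/4) - 12) - 46)**2 = ((0 - 12) - 46)**2 = (-12 - 46)**2 = (-58)**2 = 3364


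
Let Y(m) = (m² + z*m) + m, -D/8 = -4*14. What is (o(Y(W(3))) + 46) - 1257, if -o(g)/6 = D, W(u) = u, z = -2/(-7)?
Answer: -3899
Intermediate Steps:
z = 2/7 (z = -2*(-⅐) = 2/7 ≈ 0.28571)
D = 448 (D = -(-32)*14 = -8*(-56) = 448)
Y(m) = m² + 9*m/7 (Y(m) = (m² + 2*m/7) + m = m² + 9*m/7)
o(g) = -2688 (o(g) = -6*448 = -2688)
(o(Y(W(3))) + 46) - 1257 = (-2688 + 46) - 1257 = -2642 - 1257 = -3899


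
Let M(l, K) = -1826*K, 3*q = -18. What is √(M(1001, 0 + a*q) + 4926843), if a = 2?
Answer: 7*√100995 ≈ 2224.6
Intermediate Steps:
q = -6 (q = (⅓)*(-18) = -6)
√(M(1001, 0 + a*q) + 4926843) = √(-1826*(0 + 2*(-6)) + 4926843) = √(-1826*(0 - 12) + 4926843) = √(-1826*(-12) + 4926843) = √(21912 + 4926843) = √4948755 = 7*√100995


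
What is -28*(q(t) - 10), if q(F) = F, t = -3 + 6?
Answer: 196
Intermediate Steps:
t = 3
-28*(q(t) - 10) = -28*(3 - 10) = -28*(-7) = 196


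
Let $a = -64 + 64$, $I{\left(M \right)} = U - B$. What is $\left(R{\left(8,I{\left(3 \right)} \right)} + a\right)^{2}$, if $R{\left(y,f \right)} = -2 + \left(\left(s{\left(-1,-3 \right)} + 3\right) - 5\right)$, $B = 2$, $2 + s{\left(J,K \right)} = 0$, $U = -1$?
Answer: $36$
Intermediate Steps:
$s{\left(J,K \right)} = -2$ ($s{\left(J,K \right)} = -2 + 0 = -2$)
$I{\left(M \right)} = -3$ ($I{\left(M \right)} = -1 - 2 = -3$)
$a = 0$
$R{\left(y,f \right)} = -6$ ($R{\left(y,f \right)} = -2 + \left(\left(-2 + 3\right) - 5\right) = -2 + \left(1 - 5\right) = -2 - 4 = -6$)
$\left(R{\left(8,I{\left(3 \right)} \right)} + a\right)^{2} = \left(-6 + 0\right)^{2} = \left(-6\right)^{2} = 36$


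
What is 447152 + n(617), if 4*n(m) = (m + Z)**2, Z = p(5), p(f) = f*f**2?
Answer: 584793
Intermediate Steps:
p(f) = f**3
Z = 125 (Z = 5**3 = 125)
n(m) = (125 + m)**2/4 (n(m) = (m + 125)**2/4 = (125 + m)**2/4)
447152 + n(617) = 447152 + (125 + 617)**2/4 = 447152 + (1/4)*742**2 = 447152 + (1/4)*550564 = 447152 + 137641 = 584793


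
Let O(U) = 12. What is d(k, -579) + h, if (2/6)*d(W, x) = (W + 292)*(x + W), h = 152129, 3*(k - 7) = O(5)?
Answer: -364183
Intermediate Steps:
k = 11 (k = 7 + (1/3)*12 = 7 + 4 = 11)
d(W, x) = 3*(292 + W)*(W + x) (d(W, x) = 3*((W + 292)*(x + W)) = 3*((292 + W)*(W + x)) = 3*(292 + W)*(W + x))
d(k, -579) + h = (3*11**2 + 876*11 + 876*(-579) + 3*11*(-579)) + 152129 = (3*121 + 9636 - 507204 - 19107) + 152129 = (363 + 9636 - 507204 - 19107) + 152129 = -516312 + 152129 = -364183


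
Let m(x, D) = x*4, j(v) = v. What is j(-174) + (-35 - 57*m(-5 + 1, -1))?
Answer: 703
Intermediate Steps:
m(x, D) = 4*x
j(-174) + (-35 - 57*m(-5 + 1, -1)) = -174 + (-35 - 228*(-5 + 1)) = -174 + (-35 - 228*(-4)) = -174 + (-35 - 57*(-16)) = -174 + (-35 + 912) = -174 + 877 = 703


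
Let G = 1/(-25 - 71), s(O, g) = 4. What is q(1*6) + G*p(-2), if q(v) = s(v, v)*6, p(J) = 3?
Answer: 767/32 ≈ 23.969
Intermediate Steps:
G = -1/96 (G = 1/(-96) = -1/96 ≈ -0.010417)
q(v) = 24 (q(v) = 4*6 = 24)
q(1*6) + G*p(-2) = 24 - 1/96*3 = 24 - 1/32 = 767/32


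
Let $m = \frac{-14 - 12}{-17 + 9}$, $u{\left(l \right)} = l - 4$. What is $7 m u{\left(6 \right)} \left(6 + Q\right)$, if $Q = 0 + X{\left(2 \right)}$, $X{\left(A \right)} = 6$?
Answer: $546$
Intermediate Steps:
$u{\left(l \right)} = -4 + l$ ($u{\left(l \right)} = l - 4 = -4 + l$)
$Q = 6$ ($Q = 0 + 6 = 6$)
$m = \frac{13}{4}$ ($m = - \frac{26}{-8} = \left(-26\right) \left(- \frac{1}{8}\right) = \frac{13}{4} \approx 3.25$)
$7 m u{\left(6 \right)} \left(6 + Q\right) = 7 \cdot \frac{13}{4} \left(-4 + 6\right) \left(6 + 6\right) = \frac{91 \cdot 2 \cdot 12}{4} = \frac{91}{4} \cdot 24 = 546$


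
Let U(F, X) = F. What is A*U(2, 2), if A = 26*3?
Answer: 156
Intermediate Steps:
A = 78
A*U(2, 2) = 78*2 = 156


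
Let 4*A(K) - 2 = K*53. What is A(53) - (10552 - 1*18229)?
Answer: 33519/4 ≈ 8379.8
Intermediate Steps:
A(K) = ½ + 53*K/4 (A(K) = ½ + (K*53)/4 = ½ + (53*K)/4 = ½ + 53*K/4)
A(53) - (10552 - 1*18229) = (½ + (53/4)*53) - (10552 - 1*18229) = (½ + 2809/4) - (10552 - 18229) = 2811/4 - 1*(-7677) = 2811/4 + 7677 = 33519/4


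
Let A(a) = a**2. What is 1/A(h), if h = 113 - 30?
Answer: 1/6889 ≈ 0.00014516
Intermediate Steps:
h = 83
1/A(h) = 1/(83**2) = 1/6889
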